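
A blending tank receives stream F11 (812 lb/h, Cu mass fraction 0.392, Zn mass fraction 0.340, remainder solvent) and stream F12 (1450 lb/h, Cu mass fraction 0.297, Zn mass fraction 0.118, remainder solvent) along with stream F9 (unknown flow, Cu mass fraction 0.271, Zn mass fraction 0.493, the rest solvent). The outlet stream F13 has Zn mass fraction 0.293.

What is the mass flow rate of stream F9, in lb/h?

1078 lb/h

Let F9 be the unknown flow. Total out = 2262 + F9.
Zn balance: 447.18 + 0.493·F9 = 0.293·(2262 + F9)
(0.493 − 0.293)·F9 = 0.293×2262 − 447.18 = 215.59
F9 = 215.59 / 0.200 = 1077.9 lb/h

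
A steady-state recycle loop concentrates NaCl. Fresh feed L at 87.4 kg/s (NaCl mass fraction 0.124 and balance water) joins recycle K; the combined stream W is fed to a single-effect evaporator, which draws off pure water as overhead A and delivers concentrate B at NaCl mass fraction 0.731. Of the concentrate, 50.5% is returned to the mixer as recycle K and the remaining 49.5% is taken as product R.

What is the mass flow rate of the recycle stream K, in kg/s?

15.13 kg/s

Overall NaCl balance (none leaves overhead): NaCl in fresh feed = NaCl in product, i.e. 87.4×0.124 = (1−0.505)·B·0.731.
B = 10.838/(0.731×0.495) = 29.951 kg/s.
Recycle K = 0.505×29.951 = 15.125 kg/s.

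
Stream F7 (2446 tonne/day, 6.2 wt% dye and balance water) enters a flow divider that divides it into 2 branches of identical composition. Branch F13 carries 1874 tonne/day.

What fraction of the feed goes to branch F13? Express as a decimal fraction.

0.766

Fraction to F13 = 1874/2446 = 0.7661.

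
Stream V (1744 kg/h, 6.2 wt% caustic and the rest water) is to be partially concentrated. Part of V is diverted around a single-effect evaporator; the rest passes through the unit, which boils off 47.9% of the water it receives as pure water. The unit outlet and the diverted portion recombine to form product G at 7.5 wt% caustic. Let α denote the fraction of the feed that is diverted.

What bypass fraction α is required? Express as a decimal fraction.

All 1744×0.062 = 108.13 kg/h of caustic reaches G, so G = 108.13/0.075 = 1441.7 kg/h and vapour = 302.29 kg/h.
The evaporator receives (1−α)·1744 of feed at 0.938 water and removes 0.479 of that water:
0.479×0.938×(1−α)×1744 = 302.29
(1−α) = 302.29/783.58 = 0.3858;  α = 0.6142.

0.614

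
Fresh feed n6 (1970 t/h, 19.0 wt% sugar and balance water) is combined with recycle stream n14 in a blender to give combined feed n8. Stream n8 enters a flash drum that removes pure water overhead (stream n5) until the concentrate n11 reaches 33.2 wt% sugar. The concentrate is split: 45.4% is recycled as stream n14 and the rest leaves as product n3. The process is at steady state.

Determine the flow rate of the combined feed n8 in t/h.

Overall sugar balance (none leaves overhead): sugar in fresh feed = sugar in product, i.e. 1970×0.190 = (1−0.454)·n11·0.332.
n11 = 374.3/(0.332×0.546) = 2064.9 t/h.
Recycle n14 = 0.454×2064.9 = 937.44 t/h.
Combined feed n8 = 1970 + 937.44 = 2907.4 t/h.

2907 t/h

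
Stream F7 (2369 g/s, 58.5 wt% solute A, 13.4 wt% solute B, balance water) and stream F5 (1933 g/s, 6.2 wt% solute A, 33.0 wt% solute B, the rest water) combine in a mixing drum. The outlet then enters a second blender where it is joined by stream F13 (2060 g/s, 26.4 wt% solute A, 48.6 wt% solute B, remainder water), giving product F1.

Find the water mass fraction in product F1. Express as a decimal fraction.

Overall, product flow = 6362 g/s.
water in = 2369×0.281 + 1933×0.608 + 2060×0.250 = 2356 g/s.
water fraction in F1 = 0.370.

0.370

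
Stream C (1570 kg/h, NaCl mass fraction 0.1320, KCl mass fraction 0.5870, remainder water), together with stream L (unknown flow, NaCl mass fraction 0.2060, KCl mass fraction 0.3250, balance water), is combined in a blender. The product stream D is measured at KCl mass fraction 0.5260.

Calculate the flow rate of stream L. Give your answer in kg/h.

476.5 kg/h

Let L be the unknown flow. Total out = 1570 + L.
KCl balance: 921.59 + 0.325·L = 0.526·(1570 + L)
(0.325 − 0.526)·L = 0.526×1570 − 921.59 = -95.77
L = -95.77 / -0.201 = 476.47 kg/h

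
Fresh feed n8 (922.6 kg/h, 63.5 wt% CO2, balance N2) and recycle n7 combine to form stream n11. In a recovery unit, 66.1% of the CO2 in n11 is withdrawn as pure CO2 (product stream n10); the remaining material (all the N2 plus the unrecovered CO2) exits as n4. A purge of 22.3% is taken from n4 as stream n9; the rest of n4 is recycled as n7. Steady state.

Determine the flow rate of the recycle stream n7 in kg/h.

N2 enters only via n8 and leaves only via the purge: 922.6×0.365 = 0.223×(N2 in n4), and the recovery unit passes all N2, so N2 in n11 = N2 in n4 = 1510.1 kg/h.
CO2 in n11: m_A = 922.6×0.635 + (1−0.223)·(1−0.661)·m_A, so m_A = 585.85/0.7366 = 795.35 kg/h.
n4 = (1−0.661)×795.35 + 1510.1 = 1779.7 kg/h.
Recycle n7 = (1−0.223)×1779.7 = 1382.8 kg/h.

1383 kg/h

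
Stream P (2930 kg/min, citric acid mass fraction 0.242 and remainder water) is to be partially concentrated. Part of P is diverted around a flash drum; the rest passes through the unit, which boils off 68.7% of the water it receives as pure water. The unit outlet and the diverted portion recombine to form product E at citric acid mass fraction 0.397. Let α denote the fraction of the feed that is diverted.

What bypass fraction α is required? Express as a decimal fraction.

All 2930×0.242 = 709.06 kg/min of citric acid reaches E, so E = 709.06/0.397 = 1786 kg/min and vapour = 1144 kg/min.
The evaporator receives (1−α)·2930 of feed at 0.758 water and removes 0.687 of that water:
0.687×0.758×(1−α)×2930 = 1144
(1−α) = 1144/1525.8 = 0.7497;  α = 0.2503.

0.250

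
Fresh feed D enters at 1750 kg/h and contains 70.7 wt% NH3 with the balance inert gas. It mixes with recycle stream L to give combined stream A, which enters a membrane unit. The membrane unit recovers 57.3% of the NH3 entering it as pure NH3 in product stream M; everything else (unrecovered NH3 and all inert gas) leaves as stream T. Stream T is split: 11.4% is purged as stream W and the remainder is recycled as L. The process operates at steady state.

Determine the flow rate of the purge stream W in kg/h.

609.6 kg/h

inert gas enters only via D and leaves only via the purge: 1750×0.293 = 0.114×(inert gas in T), and the membrane unit passes all inert gas, so inert gas in A = inert gas in T = 4497.8 kg/h.
NH3 in A: m_A = 1750×0.707 + (1−0.114)·(1−0.573)·m_A, so m_A = 1237.2/0.6217 = 1990.2 kg/h.
T = (1−0.573)×1990.2 + 4497.8 = 5347.6 kg/h.
Purge W = 0.114×5347.6 = 609.63 kg/h.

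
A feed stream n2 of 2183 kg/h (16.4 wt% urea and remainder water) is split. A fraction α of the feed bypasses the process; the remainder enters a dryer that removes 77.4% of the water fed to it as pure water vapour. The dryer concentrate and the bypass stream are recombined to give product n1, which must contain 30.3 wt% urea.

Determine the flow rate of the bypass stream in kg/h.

All 2183×0.164 = 358.01 kg/h of urea reaches n1, so n1 = 358.01/0.303 = 1181.6 kg/h and vapour = 1001.4 kg/h.
The evaporator receives (1−α)·2183 of feed at 0.836 water and removes 0.774 of that water:
0.774×0.836×(1−α)×2183 = 1001.4
(1−α) = 1001.4/1412.5 = 0.7090;  α = 0.2910.
Bypass flow = 0.2910×2183 = 635.33 kg/h.

635.3 kg/h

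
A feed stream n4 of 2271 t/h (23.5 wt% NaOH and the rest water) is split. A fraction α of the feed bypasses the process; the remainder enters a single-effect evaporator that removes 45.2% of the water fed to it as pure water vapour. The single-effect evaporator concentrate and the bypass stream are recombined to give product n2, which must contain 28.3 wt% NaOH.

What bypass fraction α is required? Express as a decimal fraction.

All 2271×0.235 = 533.68 t/h of NaOH reaches n2, so n2 = 533.68/0.283 = 1885.8 t/h and vapour = 385.19 t/h.
The evaporator receives (1−α)·2271 of feed at 0.765 water and removes 0.452 of that water:
0.452×0.765×(1−α)×2271 = 385.19
(1−α) = 385.19/785.27 = 0.4905;  α = 0.5095.

0.509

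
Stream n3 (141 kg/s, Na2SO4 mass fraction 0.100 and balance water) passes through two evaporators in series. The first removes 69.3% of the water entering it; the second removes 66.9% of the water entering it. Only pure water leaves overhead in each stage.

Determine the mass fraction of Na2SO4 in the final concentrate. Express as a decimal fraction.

water in feed = 141×0.900 = 126.9 kg/s.
After stage 1: water left = (1−0.693)×126.9 = 38.958; stream total = 53.058 kg/s.
After stage 2: water left = (1−0.669)×38.958 = 12.895; final concentrate = 26.995 kg/s.
Na2SO4 fraction = 14.1/26.995 = 0.522.

0.522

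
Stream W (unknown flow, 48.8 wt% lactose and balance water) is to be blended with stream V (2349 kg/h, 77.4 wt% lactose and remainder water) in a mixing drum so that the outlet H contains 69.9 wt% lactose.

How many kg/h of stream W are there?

835 kg/h

Let W be the unknown flow. Total out = 2349 + W.
lactose balance: 1818.1 + 0.488·W = 0.699·(2349 + W)
(0.488 − 0.699)·W = 0.699×2349 − 1818.1 = -176.18
W = -176.18 / -0.211 = 834.95 kg/h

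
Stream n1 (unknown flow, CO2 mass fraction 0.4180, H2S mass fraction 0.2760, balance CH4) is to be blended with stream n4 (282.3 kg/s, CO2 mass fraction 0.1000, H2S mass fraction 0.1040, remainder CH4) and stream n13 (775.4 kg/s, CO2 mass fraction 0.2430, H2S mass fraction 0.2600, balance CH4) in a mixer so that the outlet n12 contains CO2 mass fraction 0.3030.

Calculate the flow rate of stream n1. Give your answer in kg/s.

Let n1 be the unknown flow. Total out = 1057.7 + n1.
CO2 balance: 216.65 + 0.418·n1 = 0.303·(1057.7 + n1)
(0.418 − 0.303)·n1 = 0.303×1057.7 − 216.65 = 103.83
n1 = 103.83 / 0.115 = 902.88 kg/s

902.9 kg/s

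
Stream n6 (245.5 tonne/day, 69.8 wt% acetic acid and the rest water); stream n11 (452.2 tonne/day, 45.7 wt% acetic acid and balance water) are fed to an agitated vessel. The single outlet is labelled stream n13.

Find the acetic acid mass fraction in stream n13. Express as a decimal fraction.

0.542

Total flow out = 245.5 + 452.2 = 697.7 tonne/day.
acetic acid in = 245.5×0.698 + 452.2×0.457 = 378.01 tonne/day.
acetic acid mass fraction in n13 = 378.01/697.7 = 0.542.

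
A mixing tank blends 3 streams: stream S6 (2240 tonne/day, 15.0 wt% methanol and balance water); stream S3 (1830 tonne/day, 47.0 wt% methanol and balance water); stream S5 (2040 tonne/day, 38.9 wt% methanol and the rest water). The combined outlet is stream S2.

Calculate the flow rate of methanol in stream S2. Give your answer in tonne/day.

1990 tonne/day

methanol out = methanol in = 2240×0.150 + 1830×0.470 + 2040×0.389 = 1989.7 tonne/day.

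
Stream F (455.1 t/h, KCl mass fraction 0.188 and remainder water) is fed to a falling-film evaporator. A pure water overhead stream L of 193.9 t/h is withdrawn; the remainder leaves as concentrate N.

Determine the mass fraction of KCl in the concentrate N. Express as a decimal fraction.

0.328

KCl is not removed: 455.1×0.188 = 85.559 t/h of KCl enters N.
Concentrate = 455.1 − 193.9 = 261.2 t/h.
Mass fraction = 85.559/261.2 = 0.328.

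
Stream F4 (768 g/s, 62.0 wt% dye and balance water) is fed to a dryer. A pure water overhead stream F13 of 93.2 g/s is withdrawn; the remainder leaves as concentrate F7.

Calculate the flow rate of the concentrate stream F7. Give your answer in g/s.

Concentrate = 768 − 93.2 = 674.8 g/s.

674.8 g/s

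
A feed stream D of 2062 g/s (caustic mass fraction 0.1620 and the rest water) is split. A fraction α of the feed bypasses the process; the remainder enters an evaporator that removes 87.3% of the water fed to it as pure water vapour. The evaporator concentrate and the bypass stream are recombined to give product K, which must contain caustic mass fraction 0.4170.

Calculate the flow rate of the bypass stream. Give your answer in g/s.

338.4 g/s

All 2062×0.162 = 334.04 g/s of caustic reaches K, so K = 334.04/0.417 = 801.06 g/s and vapour = 1260.9 g/s.
The evaporator receives (1−α)·2062 of feed at 0.838 water and removes 0.873 of that water:
0.873×0.838×(1−α)×2062 = 1260.9
(1−α) = 1260.9/1508.5 = 0.8359;  α = 0.1641.
Bypass flow = 0.1641×2062 = 338.41 g/s.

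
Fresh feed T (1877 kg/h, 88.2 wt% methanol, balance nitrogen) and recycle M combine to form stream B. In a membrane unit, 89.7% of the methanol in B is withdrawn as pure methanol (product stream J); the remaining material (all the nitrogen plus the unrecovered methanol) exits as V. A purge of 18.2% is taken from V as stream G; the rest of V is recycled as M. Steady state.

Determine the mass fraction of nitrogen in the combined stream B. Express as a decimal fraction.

nitrogen enters only via T and leaves only via the purge: 1877×0.118 = 0.182×(nitrogen in V), and the membrane unit passes all nitrogen, so nitrogen in B = nitrogen in V = 1217 kg/h.
methanol in B: m_A = 1877×0.882 + (1−0.182)·(1−0.897)·m_A, so m_A = 1655.5/0.9157 = 1807.8 kg/h.
B = 1807.8 + 1217 = 3024.8 kg/h.
nitrogen fraction in B = 1217/3024.8 = 0.4023.

0.4023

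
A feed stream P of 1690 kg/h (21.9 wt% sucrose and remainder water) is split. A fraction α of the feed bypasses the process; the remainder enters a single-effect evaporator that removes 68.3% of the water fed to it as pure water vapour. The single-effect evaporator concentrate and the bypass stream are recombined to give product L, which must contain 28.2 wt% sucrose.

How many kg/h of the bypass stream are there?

All 1690×0.219 = 370.11 kg/h of sucrose reaches L, so L = 370.11/0.282 = 1312.4 kg/h and vapour = 377.55 kg/h.
The evaporator receives (1−α)·1690 of feed at 0.781 water and removes 0.683 of that water:
0.683×0.781×(1−α)×1690 = 377.55
(1−α) = 377.55/901.48 = 0.4188;  α = 0.5812.
Bypass flow = 0.5812×1690 = 982.21 kg/h.

982.2 kg/h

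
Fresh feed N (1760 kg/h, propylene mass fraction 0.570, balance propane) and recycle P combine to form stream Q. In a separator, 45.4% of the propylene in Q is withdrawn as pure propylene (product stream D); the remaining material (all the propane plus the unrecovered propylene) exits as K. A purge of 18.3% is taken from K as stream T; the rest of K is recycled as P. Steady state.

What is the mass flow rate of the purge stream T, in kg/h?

propane enters only via N and leaves only via the purge: 1760×0.430 = 0.183×(propane in K), and the separator passes all propane, so propane in Q = propane in K = 4135.5 kg/h.
propylene in Q: m_A = 1760×0.570 + (1−0.183)·(1−0.454)·m_A, so m_A = 1003.2/0.5539 = 1811.1 kg/h.
K = (1−0.454)×1811.1 + 4135.5 = 5124.4 kg/h.
Purge T = 0.183×5124.4 = 937.76 kg/h.

937.8 kg/h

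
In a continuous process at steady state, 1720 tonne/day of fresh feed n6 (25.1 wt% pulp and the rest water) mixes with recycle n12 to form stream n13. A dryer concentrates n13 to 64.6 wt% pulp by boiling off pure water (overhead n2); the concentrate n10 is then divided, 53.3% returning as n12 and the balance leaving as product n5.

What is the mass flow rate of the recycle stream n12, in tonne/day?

Overall pulp balance (none leaves overhead): pulp in fresh feed = pulp in product, i.e. 1720×0.251 = (1−0.533)·n10·0.646.
n10 = 431.72/(0.646×0.467) = 1431 tonne/day.
Recycle n12 = 0.533×1431 = 762.75 tonne/day.

762.7 tonne/day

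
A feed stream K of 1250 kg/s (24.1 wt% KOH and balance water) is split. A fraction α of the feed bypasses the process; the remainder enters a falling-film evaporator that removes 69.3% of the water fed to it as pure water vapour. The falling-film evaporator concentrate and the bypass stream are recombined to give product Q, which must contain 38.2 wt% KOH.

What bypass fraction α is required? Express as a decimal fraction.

0.298

All 1250×0.241 = 301.25 kg/s of KOH reaches Q, so Q = 301.25/0.382 = 788.61 kg/s and vapour = 461.39 kg/s.
The evaporator receives (1−α)·1250 of feed at 0.759 water and removes 0.693 of that water:
0.693×0.759×(1−α)×1250 = 461.39
(1−α) = 461.39/657.48 = 0.7017;  α = 0.2983.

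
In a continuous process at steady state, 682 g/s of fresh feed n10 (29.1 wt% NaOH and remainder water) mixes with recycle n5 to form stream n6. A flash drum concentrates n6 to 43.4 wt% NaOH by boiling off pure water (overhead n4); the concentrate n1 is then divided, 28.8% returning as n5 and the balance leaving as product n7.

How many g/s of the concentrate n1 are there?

642.3 g/s

Overall NaOH balance (none leaves overhead): NaOH in fresh feed = NaOH in product, i.e. 682×0.291 = (1−0.288)·n1·0.434.
n1 = 198.46/(0.434×0.712) = 642.26 g/s.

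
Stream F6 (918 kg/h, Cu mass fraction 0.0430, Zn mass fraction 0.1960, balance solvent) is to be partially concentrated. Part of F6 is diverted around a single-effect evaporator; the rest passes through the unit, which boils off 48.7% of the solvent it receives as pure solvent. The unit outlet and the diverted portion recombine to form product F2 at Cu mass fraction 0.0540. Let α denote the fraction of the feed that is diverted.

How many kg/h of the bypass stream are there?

All 918×0.043 = 39.474 kg/h of Cu reaches F2, so F2 = 39.474/0.054 = 731 kg/h and vapour = 187 kg/h.
The evaporator receives (1−α)·918 of feed at 0.761 solvent and removes 0.487 of that solvent:
0.487×0.761×(1−α)×918 = 187
(1−α) = 187/340.22 = 0.5496;  α = 0.4504.
Bypass flow = 0.4504×918 = 413.42 kg/h.

413.4 kg/h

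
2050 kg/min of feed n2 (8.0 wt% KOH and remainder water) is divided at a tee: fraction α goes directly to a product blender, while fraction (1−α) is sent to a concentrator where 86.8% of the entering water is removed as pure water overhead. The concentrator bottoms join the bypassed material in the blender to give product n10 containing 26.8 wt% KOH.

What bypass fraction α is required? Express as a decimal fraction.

0.122

All 2050×0.080 = 164 kg/min of KOH reaches n10, so n10 = 164/0.268 = 611.94 kg/min and vapour = 1438.1 kg/min.
The evaporator receives (1−α)·2050 of feed at 0.920 water and removes 0.868 of that water:
0.868×0.920×(1−α)×2050 = 1438.1
(1−α) = 1438.1/1637 = 0.8784;  α = 0.1216.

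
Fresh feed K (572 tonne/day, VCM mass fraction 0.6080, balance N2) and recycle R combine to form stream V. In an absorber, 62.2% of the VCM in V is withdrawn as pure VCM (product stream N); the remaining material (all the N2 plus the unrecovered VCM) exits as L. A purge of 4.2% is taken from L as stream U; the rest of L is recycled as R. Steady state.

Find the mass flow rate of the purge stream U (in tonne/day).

232.9 tonne/day

N2 enters only via K and leaves only via the purge: 572×0.392 = 0.042×(N2 in L), and the absorber passes all N2, so N2 in V = N2 in L = 5338.7 tonne/day.
VCM in V: m_A = 572×0.608 + (1−0.042)·(1−0.622)·m_A, so m_A = 347.78/0.6379 = 545.21 tonne/day.
L = (1−0.622)×545.21 + 5338.7 = 5544.8 tonne/day.
Purge U = 0.042×5544.8 = 232.88 tonne/day.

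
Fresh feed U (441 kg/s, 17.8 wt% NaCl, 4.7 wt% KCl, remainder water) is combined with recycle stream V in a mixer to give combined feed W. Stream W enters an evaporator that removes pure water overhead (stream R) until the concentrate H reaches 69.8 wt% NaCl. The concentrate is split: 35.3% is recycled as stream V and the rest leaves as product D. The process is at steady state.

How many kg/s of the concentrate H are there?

173.8 kg/s

Overall NaCl balance (none leaves overhead): NaCl in fresh feed = NaCl in product, i.e. 441×0.178 = (1−0.353)·H·0.698.
H = 78.498/(0.698×0.647) = 173.82 kg/s.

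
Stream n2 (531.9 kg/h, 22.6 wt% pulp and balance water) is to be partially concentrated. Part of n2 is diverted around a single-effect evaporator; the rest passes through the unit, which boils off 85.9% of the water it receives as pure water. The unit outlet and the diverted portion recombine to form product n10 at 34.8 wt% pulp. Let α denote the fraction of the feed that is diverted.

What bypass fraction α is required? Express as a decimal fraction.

0.473

All 531.9×0.226 = 120.21 kg/h of pulp reaches n10, so n10 = 120.21/0.348 = 345.43 kg/h and vapour = 186.47 kg/h.
The evaporator receives (1−α)·531.9 of feed at 0.774 water and removes 0.859 of that water:
0.859×0.774×(1−α)×531.9 = 186.47
(1−α) = 186.47/353.64 = 0.5273;  α = 0.4727.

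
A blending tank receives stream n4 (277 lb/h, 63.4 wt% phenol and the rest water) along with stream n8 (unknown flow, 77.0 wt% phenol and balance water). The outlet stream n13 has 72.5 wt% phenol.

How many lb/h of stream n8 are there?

Let n8 be the unknown flow. Total out = 277 + n8.
phenol balance: 175.62 + 0.770·n8 = 0.725·(277 + n8)
(0.770 − 0.725)·n8 = 0.725×277 − 175.62 = 25.207
n8 = 25.207 / 0.045 = 560.16 lb/h

560.2 lb/h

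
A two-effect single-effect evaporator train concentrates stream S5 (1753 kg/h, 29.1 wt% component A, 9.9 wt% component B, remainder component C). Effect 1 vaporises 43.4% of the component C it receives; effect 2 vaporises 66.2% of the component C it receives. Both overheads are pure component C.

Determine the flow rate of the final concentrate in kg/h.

component C in feed = 1753×0.610 = 1069.3 kg/h.
After stage 1: component C left = (1−0.434)×1069.3 = 605.24; stream total = 1288.9 kg/h.
After stage 2: component C left = (1−0.662)×605.24 = 204.57; final concentrate = 888.24 kg/h.

888.2 kg/h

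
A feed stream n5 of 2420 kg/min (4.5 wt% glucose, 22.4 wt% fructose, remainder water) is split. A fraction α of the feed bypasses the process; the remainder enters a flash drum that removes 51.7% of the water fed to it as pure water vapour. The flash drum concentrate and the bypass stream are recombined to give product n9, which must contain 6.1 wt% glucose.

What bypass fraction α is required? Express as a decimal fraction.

All 2420×0.045 = 108.9 kg/min of glucose reaches n9, so n9 = 108.9/0.061 = 1785.2 kg/min and vapour = 634.75 kg/min.
The evaporator receives (1−α)·2420 of feed at 0.731 water and removes 0.517 of that water:
0.517×0.731×(1−α)×2420 = 634.75
(1−α) = 634.75/914.58 = 0.6940;  α = 0.3060.

0.306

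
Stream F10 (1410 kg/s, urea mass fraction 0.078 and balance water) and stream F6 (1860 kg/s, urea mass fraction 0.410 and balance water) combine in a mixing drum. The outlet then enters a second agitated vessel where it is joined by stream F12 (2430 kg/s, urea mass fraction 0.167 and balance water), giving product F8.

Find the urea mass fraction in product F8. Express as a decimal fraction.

0.224

Overall, product flow = 5700 kg/s.
urea in = 1410×0.078 + 1860×0.410 + 2430×0.167 = 1278.4 kg/s.
urea fraction in F8 = 0.224.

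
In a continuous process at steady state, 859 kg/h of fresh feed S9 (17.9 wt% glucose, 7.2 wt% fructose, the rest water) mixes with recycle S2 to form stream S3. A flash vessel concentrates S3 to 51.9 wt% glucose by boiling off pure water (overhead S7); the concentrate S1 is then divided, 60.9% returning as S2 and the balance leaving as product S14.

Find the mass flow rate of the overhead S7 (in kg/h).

Overall glucose balance (none leaves overhead): glucose in fresh feed = glucose in product, i.e. 859×0.179 = (1−0.609)·S1·0.519.
S1 = 153.76/(0.519×0.391) = 757.71 kg/h.
Recycle S2 = 0.609×757.71 = 461.44 kg/h.
Combined feed S3 = 859 + 461.44 = 1320.4 kg/h.
Overhead S7 = S3 − S1 = 1320.4 − 757.71 = 562.74 kg/h.

562.7 kg/h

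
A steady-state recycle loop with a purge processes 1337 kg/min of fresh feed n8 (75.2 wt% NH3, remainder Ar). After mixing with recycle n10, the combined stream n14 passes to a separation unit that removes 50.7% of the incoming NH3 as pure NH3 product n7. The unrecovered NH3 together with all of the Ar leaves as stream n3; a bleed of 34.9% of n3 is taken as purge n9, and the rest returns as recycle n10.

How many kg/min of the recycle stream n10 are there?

Ar enters only via n8 and leaves only via the purge: 1337×0.248 = 0.349×(Ar in n3), and the separation unit passes all Ar, so Ar in n14 = Ar in n3 = 950.07 kg/min.
NH3 in n14: m_A = 1337×0.752 + (1−0.349)·(1−0.507)·m_A, so m_A = 1005.4/0.6791 = 1480.6 kg/min.
n3 = (1−0.507)×1480.6 + 950.07 = 1680 kg/min.
Recycle n10 = (1−0.349)×1680 = 1093.7 kg/min.

1094 kg/min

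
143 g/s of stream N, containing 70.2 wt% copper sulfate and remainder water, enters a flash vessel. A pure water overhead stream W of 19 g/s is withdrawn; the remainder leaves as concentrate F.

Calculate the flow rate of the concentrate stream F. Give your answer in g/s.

124 g/s

Concentrate = 143 − 19 = 124 g/s.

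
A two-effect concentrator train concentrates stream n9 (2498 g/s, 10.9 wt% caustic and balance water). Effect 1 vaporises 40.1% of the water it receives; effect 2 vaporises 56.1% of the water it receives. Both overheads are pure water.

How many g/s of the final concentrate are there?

water in feed = 2498×0.891 = 2225.7 g/s.
After stage 1: water left = (1−0.401)×2225.7 = 1333.2; stream total = 1605.5 g/s.
After stage 2: water left = (1−0.561)×1333.2 = 585.28; final concentrate = 857.56 g/s.

857.6 g/s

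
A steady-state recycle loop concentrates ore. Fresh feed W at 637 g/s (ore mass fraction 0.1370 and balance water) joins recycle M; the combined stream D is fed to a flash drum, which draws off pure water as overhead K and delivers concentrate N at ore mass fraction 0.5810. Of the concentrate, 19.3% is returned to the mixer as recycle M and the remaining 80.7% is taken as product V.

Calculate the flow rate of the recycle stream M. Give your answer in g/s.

Overall ore balance (none leaves overhead): ore in fresh feed = ore in product, i.e. 637×0.137 = (1−0.193)·N·0.581.
N = 87.269/(0.581×0.807) = 186.13 g/s.
Recycle M = 0.193×186.13 = 35.923 g/s.

35.92 g/s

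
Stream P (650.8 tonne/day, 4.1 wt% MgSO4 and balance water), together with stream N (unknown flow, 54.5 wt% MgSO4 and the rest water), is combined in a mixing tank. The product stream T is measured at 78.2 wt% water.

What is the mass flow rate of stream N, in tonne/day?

352.3 tonne/day

Let N be the unknown flow. Total out = 650.8 + N.
water balance: 624.12 + 0.455·N = 0.782·(650.8 + N)
(0.455 − 0.782)·N = 0.782×650.8 − 624.12 = -115.19
N = -115.19 / -0.327 = 352.27 tonne/day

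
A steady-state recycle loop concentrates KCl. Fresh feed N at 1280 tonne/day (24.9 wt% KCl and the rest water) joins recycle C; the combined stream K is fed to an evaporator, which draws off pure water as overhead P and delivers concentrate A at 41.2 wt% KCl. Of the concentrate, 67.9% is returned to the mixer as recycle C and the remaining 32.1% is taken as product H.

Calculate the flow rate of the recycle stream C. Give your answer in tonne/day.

Overall KCl balance (none leaves overhead): KCl in fresh feed = KCl in product, i.e. 1280×0.249 = (1−0.679)·A·0.412.
A = 318.72/(0.412×0.321) = 2409.9 tonne/day.
Recycle C = 0.679×2409.9 = 1636.4 tonne/day.

1636 tonne/day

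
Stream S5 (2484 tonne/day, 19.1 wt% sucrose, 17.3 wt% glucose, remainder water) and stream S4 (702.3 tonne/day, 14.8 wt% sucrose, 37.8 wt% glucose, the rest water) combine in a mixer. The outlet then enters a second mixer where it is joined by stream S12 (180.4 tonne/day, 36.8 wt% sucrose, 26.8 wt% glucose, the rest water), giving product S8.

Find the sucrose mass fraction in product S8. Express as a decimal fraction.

Overall, product flow = 3366.7 tonne/day.
sucrose in = 2484×0.191 + 702.3×0.148 + 180.4×0.368 = 644.77 tonne/day.
sucrose fraction in S8 = 0.192.

0.192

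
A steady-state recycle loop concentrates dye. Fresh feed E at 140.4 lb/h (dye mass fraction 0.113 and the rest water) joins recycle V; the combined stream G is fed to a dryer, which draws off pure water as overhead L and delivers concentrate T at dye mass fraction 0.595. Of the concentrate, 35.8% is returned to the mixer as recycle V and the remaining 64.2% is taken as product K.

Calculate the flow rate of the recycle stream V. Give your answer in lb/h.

Overall dye balance (none leaves overhead): dye in fresh feed = dye in product, i.e. 140.4×0.113 = (1−0.358)·T·0.595.
T = 15.865/(0.595×0.642) = 41.533 lb/h.
Recycle V = 0.358×41.533 = 14.869 lb/h.

14.87 lb/h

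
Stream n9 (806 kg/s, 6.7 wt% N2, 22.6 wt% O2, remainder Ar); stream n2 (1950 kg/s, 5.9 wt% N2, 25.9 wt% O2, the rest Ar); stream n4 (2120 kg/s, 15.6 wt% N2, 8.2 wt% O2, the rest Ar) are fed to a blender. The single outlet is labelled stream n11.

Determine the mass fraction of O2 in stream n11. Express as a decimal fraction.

0.177

Total flow out = 806 + 1950 + 2120 = 4876 kg/s.
O2 in = 806×0.226 + 1950×0.259 + 2120×0.082 = 861.05 kg/s.
O2 mass fraction in n11 = 861.05/4876 = 0.177.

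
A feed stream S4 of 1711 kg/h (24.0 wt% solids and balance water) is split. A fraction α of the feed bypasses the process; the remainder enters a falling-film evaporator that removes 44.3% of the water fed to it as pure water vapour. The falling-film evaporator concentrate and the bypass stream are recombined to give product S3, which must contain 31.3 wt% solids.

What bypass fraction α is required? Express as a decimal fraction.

All 1711×0.240 = 410.64 kg/h of solids reaches S3, so S3 = 410.64/0.313 = 1311.9 kg/h and vapour = 399.05 kg/h.
The evaporator receives (1−α)·1711 of feed at 0.760 water and removes 0.443 of that water:
0.443×0.760×(1−α)×1711 = 399.05
(1−α) = 399.05/576.06 = 0.6927;  α = 0.3073.

0.307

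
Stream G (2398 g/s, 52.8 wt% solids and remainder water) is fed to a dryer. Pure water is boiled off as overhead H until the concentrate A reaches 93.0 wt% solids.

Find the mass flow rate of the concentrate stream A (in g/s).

1361 g/s

solids is conserved: 2398×0.528 = 1266.1 g/s all reports to the concentrate.
Concentrate = 1266.1/(target fraction) = 1361.4 g/s.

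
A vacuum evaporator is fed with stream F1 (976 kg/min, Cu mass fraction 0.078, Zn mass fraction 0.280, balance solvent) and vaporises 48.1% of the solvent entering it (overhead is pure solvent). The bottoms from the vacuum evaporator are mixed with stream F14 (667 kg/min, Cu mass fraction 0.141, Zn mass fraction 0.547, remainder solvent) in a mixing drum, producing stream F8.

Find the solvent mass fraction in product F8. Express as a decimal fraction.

Vapour removed = 0.481×0.642×976 = 301.39 kg/min; concentrate = 674.61 kg/min.
solvent reaching the mixer = 325.2 (from concentrate) + 667×0.312 = 533.31 kg/min.
Product flow = 674.61 + 667 = 1341.6 kg/min; solvent fraction = 0.398.

0.398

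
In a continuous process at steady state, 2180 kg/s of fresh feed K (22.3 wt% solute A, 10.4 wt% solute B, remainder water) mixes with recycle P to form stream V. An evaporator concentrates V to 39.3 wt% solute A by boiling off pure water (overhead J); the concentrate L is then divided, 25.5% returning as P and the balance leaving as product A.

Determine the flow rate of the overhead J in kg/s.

943 kg/s

Overall solute A balance (none leaves overhead): solute A in fresh feed = solute A in product, i.e. 2180×0.223 = (1−0.255)·L·0.393.
L = 486.14/(0.393×0.745) = 1660.4 kg/s.
Recycle P = 0.255×1660.4 = 423.4 kg/s.
Combined feed V = 2180 + 423.4 = 2603.4 kg/s.
Overhead J = V − L = 2603.4 − 1660.4 = 943 kg/s.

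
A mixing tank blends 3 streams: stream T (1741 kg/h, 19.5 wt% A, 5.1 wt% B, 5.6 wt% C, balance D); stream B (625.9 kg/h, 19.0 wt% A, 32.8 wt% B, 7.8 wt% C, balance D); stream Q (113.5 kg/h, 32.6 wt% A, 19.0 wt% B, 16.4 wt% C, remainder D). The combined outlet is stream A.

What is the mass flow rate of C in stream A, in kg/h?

C out = C in = 1741×0.056 + 625.9×0.078 + 113.5×0.164 = 164.93 kg/h.

164.9 kg/h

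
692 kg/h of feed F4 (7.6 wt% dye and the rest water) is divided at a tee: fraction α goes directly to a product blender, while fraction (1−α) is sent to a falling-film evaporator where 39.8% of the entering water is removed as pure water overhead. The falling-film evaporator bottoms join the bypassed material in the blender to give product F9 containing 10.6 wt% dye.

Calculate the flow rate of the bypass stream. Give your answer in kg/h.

All 692×0.076 = 52.592 kg/h of dye reaches F9, so F9 = 52.592/0.106 = 496.15 kg/h and vapour = 195.85 kg/h.
The evaporator receives (1−α)·692 of feed at 0.924 water and removes 0.398 of that water:
0.398×0.924×(1−α)×692 = 195.85
(1−α) = 195.85/254.48 = 0.7696;  α = 0.2304.
Bypass flow = 0.2304×692 = 159.44 kg/h.

159.4 kg/h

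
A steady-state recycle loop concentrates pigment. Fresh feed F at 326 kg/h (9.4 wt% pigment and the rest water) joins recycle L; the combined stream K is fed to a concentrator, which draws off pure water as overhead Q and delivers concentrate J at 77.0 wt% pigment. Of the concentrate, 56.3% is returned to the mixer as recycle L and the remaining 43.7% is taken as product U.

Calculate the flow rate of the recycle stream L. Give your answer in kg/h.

Overall pigment balance (none leaves overhead): pigment in fresh feed = pigment in product, i.e. 326×0.094 = (1−0.563)·J·0.770.
J = 30.644/(0.770×0.437) = 91.07 kg/h.
Recycle L = 0.563×91.07 = 51.272 kg/h.

51.27 kg/h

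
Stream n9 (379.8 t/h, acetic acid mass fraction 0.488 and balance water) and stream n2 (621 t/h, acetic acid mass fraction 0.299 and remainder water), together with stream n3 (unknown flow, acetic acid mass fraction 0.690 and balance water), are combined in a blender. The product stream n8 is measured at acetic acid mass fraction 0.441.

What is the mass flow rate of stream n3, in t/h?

282.5 t/h

Let n3 be the unknown flow. Total out = 1000.8 + n3.
acetic acid balance: 371.02 + 0.690·n3 = 0.441·(1000.8 + n3)
(0.690 − 0.441)·n3 = 0.441×1000.8 − 371.02 = 70.331
n3 = 70.331 / 0.249 = 282.46 t/h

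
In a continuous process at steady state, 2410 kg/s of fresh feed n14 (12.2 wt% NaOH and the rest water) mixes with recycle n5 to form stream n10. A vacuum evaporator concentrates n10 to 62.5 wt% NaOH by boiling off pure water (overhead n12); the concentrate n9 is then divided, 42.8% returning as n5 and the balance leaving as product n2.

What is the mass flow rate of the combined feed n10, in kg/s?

Overall NaOH balance (none leaves overhead): NaOH in fresh feed = NaOH in product, i.e. 2410×0.122 = (1−0.428)·n9·0.625.
n9 = 294.02/(0.625×0.572) = 822.43 kg/s.
Recycle n5 = 0.428×822.43 = 352 kg/s.
Combined feed n10 = 2410 + 352 = 2762 kg/s.

2762 kg/s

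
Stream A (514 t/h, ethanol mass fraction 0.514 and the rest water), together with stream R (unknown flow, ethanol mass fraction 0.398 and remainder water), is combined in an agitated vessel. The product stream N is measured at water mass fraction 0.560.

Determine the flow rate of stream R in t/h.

905.6 t/h

Let R be the unknown flow. Total out = 514 + R.
water balance: 249.8 + 0.602·R = 0.560·(514 + R)
(0.602 − 0.560)·R = 0.560×514 − 249.8 = 38.036
R = 38.036 / 0.042 = 905.62 t/h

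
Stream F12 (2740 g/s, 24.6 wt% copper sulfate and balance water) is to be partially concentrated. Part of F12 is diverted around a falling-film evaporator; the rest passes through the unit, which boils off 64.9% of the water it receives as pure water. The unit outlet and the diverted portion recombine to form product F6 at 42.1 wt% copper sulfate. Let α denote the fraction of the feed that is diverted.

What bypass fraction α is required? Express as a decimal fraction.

0.151

All 2740×0.246 = 674.04 g/s of copper sulfate reaches F6, so F6 = 674.04/0.421 = 1601 g/s and vapour = 1139 g/s.
The evaporator receives (1−α)·2740 of feed at 0.754 water and removes 0.649 of that water:
0.649×0.754×(1−α)×2740 = 1139
(1−α) = 1139/1340.8 = 0.8495;  α = 0.1505.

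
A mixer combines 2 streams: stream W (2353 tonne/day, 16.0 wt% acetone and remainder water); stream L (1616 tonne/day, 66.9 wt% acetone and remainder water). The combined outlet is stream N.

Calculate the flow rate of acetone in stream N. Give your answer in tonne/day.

acetone out = acetone in = 2353×0.160 + 1616×0.669 = 1457.6 tonne/day.

1458 tonne/day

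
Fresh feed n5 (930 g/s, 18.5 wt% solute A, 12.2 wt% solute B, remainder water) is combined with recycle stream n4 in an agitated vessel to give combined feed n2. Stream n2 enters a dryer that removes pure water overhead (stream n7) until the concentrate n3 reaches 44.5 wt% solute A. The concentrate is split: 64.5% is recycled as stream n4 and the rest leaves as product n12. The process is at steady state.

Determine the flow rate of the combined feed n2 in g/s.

1632 g/s

Overall solute A balance (none leaves overhead): solute A in fresh feed = solute A in product, i.e. 930×0.185 = (1−0.645)·n3·0.445.
n3 = 172.05/(0.445×0.355) = 1089.1 g/s.
Recycle n4 = 0.645×1089.1 = 702.47 g/s.
Combined feed n2 = 930 + 702.47 = 1632.5 g/s.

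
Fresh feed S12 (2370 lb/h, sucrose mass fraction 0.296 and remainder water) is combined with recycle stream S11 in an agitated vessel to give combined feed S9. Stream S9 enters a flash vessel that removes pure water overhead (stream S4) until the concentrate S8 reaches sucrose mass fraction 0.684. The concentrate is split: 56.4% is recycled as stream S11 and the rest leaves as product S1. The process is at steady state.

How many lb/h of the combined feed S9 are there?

Overall sucrose balance (none leaves overhead): sucrose in fresh feed = sucrose in product, i.e. 2370×0.296 = (1−0.564)·S8·0.684.
S8 = 701.52/(0.684×0.436) = 2352.3 lb/h.
Recycle S11 = 0.564×2352.3 = 1326.7 lb/h.
Combined feed S9 = 2370 + 1326.7 = 3696.7 lb/h.

3697 lb/h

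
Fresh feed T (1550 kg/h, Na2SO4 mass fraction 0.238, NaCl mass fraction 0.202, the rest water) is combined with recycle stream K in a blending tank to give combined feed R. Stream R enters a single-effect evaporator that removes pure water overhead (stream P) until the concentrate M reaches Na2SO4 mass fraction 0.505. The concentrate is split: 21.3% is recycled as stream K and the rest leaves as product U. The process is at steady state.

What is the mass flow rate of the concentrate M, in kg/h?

Overall Na2SO4 balance (none leaves overhead): Na2SO4 in fresh feed = Na2SO4 in product, i.e. 1550×0.238 = (1−0.213)·M·0.505.
M = 368.9/(0.505×0.787) = 928.2 kg/h.

928.2 kg/h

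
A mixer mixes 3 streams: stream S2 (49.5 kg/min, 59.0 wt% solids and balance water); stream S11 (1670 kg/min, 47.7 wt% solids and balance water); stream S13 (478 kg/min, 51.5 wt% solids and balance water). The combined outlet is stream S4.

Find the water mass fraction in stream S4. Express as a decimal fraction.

Total flow out = 49.5 + 1670 + 478 = 2197.5 kg/min.
water in = 49.5×0.410 + 1670×0.523 + 478×0.485 = 1125.5 kg/min.
water mass fraction in S4 = 1125.5/2197.5 = 0.5122.

0.5122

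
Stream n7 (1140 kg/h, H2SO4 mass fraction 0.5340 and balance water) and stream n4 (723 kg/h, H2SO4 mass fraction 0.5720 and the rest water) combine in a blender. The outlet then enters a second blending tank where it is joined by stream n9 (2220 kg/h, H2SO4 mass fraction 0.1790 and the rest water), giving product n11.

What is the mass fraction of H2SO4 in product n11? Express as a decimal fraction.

Overall, product flow = 4083 kg/h.
H2SO4 in = 1140×0.534 + 723×0.572 + 2220×0.179 = 1419.7 kg/h.
H2SO4 fraction in n11 = 0.3477.

0.3477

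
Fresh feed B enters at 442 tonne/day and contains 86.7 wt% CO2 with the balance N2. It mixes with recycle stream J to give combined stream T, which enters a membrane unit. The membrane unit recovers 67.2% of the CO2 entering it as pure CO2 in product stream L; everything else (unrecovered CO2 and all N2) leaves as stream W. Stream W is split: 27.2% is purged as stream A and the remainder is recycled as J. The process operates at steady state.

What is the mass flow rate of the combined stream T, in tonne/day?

719.5 tonne/day

N2 enters only via B and leaves only via the purge: 442×0.133 = 0.272×(N2 in W), and the membrane unit passes all N2, so N2 in T = N2 in W = 216.12 tonne/day.
CO2 in T: m_A = 442×0.867 + (1−0.272)·(1−0.672)·m_A, so m_A = 383.21/0.7612 = 503.42 tonne/day.
T = 503.42 + 216.12 = 719.55 tonne/day.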